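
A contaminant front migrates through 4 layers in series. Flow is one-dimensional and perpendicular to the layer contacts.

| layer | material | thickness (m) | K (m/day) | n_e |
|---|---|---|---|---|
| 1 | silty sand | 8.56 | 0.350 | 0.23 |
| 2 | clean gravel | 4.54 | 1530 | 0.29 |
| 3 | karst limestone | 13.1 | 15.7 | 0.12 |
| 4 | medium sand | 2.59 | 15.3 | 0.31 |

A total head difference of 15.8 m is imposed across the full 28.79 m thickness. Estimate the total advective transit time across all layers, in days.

With flow normal to the layers, continuity requires the same specific discharge q through every layer.
Σ(b_i/K_i) = 8.56/0.350 + 4.54/1530 + 13.1/15.7 + 2.59/15.3 = 25.46 d.
q = Δh / Σ(b_i/K_i) = 15.8 / 25.46 = 0.6205 m/day.
In each layer the seepage velocity is v_i = q/n_i, so the layer transit time is t_i = b_i·n_i / q:
  layer 1 (silty sand): t_1 = 8.56 × 0.23 / 0.6205 = 3.173 d
  layer 2 (clean gravel): t_2 = 4.54 × 0.29 / 0.6205 = 2.122 d
  layer 3 (karst limestone): t_3 = 13.1 × 0.12 / 0.6205 = 2.533 d
  layer 4 (medium sand): t_4 = 2.59 × 0.31 / 0.6205 = 1.294 d
Total t = Σ t_i = 9.122 days.

9.12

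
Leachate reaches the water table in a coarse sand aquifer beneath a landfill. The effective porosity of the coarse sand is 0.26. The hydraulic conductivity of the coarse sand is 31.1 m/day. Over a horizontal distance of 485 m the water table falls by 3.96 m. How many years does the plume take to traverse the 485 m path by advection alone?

Hydraulic gradient i = Δh / L = 3.96 / 485 = 0.008165.
Darcy flux q = K · i = 31.10 × 0.008165 = 0.2539 m/day.
Seepage velocity v = q / n_e = 0.2539 / 0.26 = 0.9767 m/day.
Travel time t = L / v = 485 / 0.9767 = 496.6 days = 1.360 years.

1.36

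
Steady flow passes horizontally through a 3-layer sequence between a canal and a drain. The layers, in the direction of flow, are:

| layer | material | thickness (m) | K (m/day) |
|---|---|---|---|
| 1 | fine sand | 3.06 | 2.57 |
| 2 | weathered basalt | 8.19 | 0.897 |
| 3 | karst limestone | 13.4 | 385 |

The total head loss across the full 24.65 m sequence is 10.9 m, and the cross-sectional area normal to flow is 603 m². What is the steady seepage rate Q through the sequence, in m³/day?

635

Flow is perpendicular to layering, so the layers act in series and the equivalent K is the thickness-weighted harmonic mean.
Total thickness L = 3.06 + 8.19 + 13.4 = 24.65 m.
Σ(b_i/K_i) = 3.06/2.57 + 8.19/0.897 + 13.4/385 = 10.36 d.
K_eq = L / Σ(b_i/K_i) = 24.65 / 10.36 = 2.380 m/day.
Q = K_eq · A · (Δh/L) = 2.380 × 603 × (10.9/24.65) = 634.7 m³/day.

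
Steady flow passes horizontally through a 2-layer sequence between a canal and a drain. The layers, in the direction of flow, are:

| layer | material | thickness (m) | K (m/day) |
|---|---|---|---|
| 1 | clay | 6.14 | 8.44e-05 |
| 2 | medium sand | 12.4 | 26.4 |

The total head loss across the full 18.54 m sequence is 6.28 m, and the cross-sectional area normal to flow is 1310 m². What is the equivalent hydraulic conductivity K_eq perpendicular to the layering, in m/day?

Flow is perpendicular to layering, so the layers act in series and the equivalent K is the thickness-weighted harmonic mean.
Total thickness L = 6.14 + 12.4 = 18.54 m.
Σ(b_i/K_i) = 6.14/8.44e-05 + 12.4/26.4 = 72749 d.
K_eq = L / Σ(b_i/K_i) = 18.54 / 72749 = 0.0002548 m/day.

0.000255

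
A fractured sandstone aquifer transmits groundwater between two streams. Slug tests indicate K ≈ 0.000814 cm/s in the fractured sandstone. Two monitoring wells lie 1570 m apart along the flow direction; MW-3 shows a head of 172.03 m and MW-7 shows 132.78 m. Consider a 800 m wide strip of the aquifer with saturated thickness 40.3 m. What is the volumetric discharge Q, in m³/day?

Convert K: 0.000814 cm/s × 864 = 0.7033 m/day.
Cross-sectional area A = 800 × 40.3 = 32240 m².
Hydraulic gradient i = (172.03 − 132.78) / 1570 = 39.25 / 1570 = 0.02500.
Darcy's law: Q = K · A · i = 0.7033 × 32240 × 0.02500 = 566.9 m³/day.

567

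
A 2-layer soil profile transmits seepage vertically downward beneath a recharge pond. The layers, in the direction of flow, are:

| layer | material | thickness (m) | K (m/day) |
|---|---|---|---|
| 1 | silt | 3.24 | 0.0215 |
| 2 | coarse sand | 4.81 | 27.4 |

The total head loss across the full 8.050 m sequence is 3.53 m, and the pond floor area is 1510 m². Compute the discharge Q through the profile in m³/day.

Flow is perpendicular to layering, so the layers act in series and the equivalent K is the thickness-weighted harmonic mean.
Total thickness L = 3.24 + 4.81 = 8.050 m.
Σ(b_i/K_i) = 3.24/0.0215 + 4.81/27.4 = 150.9 d.
K_eq = L / Σ(b_i/K_i) = 8.050 / 150.9 = 0.05336 m/day.
Q = K_eq · A · (Δh/L) = 0.05336 × 1510 × (3.53/8.050) = 35.33 m³/day.

35.3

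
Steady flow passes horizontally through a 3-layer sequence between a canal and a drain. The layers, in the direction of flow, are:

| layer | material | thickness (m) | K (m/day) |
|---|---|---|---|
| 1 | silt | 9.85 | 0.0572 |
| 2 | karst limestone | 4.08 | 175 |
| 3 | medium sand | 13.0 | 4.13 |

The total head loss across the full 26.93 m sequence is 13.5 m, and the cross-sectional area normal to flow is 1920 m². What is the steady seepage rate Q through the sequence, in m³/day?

Flow is perpendicular to layering, so the layers act in series and the equivalent K is the thickness-weighted harmonic mean.
Total thickness L = 9.85 + 4.08 + 13.0 = 26.93 m.
Σ(b_i/K_i) = 9.85/0.0572 + 4.08/175 + 13.0/4.13 = 175.4 d.
K_eq = L / Σ(b_i/K_i) = 26.93 / 175.4 = 0.1536 m/day.
Q = K_eq · A · (Δh/L) = 0.1536 × 1920 × (13.5/26.93) = 147.8 m³/day.

148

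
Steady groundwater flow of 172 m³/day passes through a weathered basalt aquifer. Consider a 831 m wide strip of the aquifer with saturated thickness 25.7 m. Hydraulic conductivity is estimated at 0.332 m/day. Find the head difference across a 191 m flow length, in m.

4.63

Cross-sectional area A = 831 × 25.7 = 21357 m².
From Q = K·A·i, i = Q / (K·A) = 172 / (0.3320 × 21357) = 0.02426.
Head loss Δh = i · L = 0.02426 × 191 = 4.633 m.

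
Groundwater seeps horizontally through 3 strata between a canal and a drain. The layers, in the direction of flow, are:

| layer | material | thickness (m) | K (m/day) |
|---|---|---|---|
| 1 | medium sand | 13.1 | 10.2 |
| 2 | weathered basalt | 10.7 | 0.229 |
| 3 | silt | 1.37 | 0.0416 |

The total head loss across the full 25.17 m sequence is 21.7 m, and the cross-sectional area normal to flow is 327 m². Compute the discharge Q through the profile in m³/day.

87.7

Flow is perpendicular to layering, so the layers act in series and the equivalent K is the thickness-weighted harmonic mean.
Total thickness L = 13.1 + 10.7 + 1.37 = 25.17 m.
Σ(b_i/K_i) = 13.1/10.2 + 10.7/0.229 + 1.37/0.0416 = 80.94 d.
K_eq = L / Σ(b_i/K_i) = 25.17 / 80.94 = 0.3110 m/day.
Q = K_eq · A · (Δh/L) = 0.3110 × 327 × (21.7/25.17) = 87.67 m³/day.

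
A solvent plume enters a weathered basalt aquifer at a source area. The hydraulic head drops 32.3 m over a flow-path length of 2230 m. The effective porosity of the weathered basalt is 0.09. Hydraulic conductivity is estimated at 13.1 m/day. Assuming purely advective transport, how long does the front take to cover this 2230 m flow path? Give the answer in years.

Hydraulic gradient i = Δh / L = 32.3 / 2230 = 0.01448.
Darcy flux q = K · i = 13.10 × 0.01448 = 0.1897 m/day.
Seepage velocity v = q / n_e = 0.1897 / 0.09 = 2.108 m/day.
Travel time t = L / v = 2230 / 2.108 = 1058 days = 2.896 years.

2.90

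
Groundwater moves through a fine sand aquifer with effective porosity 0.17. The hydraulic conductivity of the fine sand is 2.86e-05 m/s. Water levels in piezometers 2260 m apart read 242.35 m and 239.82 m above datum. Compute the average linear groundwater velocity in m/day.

Convert K: 2.86e-05 m/s × 86400 = 2.471 m/day.
Hydraulic gradient i = (242.35 − 239.82) / 2260 = 2.53 / 2260 = 0.001119.
Darcy flux q = K · i = 2.471 × 0.001119 = 0.002766 m/day.
Seepage velocity v = q / n_e = 0.002766 / 0.17 = 0.01627 m/day.

0.0163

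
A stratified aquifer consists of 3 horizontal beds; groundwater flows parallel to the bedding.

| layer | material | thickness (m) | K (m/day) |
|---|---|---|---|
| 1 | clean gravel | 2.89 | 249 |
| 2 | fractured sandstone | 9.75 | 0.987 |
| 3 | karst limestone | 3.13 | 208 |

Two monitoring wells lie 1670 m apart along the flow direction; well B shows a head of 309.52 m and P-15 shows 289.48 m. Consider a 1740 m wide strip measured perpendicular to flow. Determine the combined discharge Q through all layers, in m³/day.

Flow is parallel to layering, so each bed carries its own Darcy discharge and the transmissivities add.
Σ(K_i·b_i) = 249×2.89 + 0.987×9.75 + 208×3.13 = 1380 m²/day.
Hydraulic gradient i = (309.52 − 289.48) / 1670 = 20.04 / 1670 = 0.01200.
Q = Σ(K_i·b_i) · W · i = 1380 × 1740 × 0.01200 = 28820 m³/day.

28800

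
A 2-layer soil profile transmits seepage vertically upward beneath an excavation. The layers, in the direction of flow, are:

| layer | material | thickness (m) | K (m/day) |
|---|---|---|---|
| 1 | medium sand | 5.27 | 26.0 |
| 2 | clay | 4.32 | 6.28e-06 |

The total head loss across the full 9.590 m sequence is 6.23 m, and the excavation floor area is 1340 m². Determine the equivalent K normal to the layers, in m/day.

Flow is perpendicular to layering, so the layers act in series and the equivalent K is the thickness-weighted harmonic mean.
Total thickness L = 5.27 + 4.32 = 9.590 m.
Σ(b_i/K_i) = 5.27/26.0 + 4.32/6.28e-06 = 6.879e+05 d.
K_eq = L / Σ(b_i/K_i) = 9.590 / 6.879e+05 = 1.394e-05 m/day.

1.39e-05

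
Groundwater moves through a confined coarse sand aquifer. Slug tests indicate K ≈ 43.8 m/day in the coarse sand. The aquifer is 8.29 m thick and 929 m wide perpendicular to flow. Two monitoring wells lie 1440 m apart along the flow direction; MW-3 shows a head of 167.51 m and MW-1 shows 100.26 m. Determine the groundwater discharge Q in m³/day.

15800

Cross-sectional area A = 929 × 8.29 = 7701 m².
Hydraulic gradient i = (167.51 − 100.26) / 1440 = 67.25 / 1440 = 0.04670.
Darcy's law: Q = K · A · i = 43.80 × 7701 × 0.04670 = 15753 m³/day.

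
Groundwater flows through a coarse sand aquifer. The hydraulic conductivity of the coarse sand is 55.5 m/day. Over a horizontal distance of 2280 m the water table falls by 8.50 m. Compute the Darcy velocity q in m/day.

Hydraulic gradient i = Δh / L = 8.50 / 2280 = 0.003728.
Specific discharge q = K · i = 55.50 × 0.003728 = 0.2069 m/day.

0.207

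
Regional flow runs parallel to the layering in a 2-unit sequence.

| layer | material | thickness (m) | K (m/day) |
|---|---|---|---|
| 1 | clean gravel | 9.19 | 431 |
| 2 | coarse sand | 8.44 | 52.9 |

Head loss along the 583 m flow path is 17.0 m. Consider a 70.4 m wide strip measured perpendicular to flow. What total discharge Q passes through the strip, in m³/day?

Flow is parallel to layering, so each bed carries its own Darcy discharge and the transmissivities add.
Σ(K_i·b_i) = 431×9.19 + 52.9×8.44 = 4407 m²/day.
Hydraulic gradient i = Δh / L = 17.0 / 583 = 0.02916.
Q = Σ(K_i·b_i) · W · i = 4407 × 70.4 × 0.02916 = 9048 m³/day.

9050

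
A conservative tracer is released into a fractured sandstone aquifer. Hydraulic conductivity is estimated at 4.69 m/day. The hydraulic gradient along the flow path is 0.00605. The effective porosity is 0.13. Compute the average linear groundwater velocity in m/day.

Hydraulic gradient i = 0.00605.
Darcy flux q = K · i = 4.690 × 0.006050 = 0.02837 m/day.
Seepage velocity v = q / n_e = 0.02837 / 0.13 = 0.2183 m/day.

0.218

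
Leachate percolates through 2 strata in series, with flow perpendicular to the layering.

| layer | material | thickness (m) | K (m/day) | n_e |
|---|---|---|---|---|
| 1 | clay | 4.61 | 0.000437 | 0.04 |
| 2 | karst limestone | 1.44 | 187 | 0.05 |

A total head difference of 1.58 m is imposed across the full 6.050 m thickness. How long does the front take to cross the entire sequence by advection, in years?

4.69

With flow normal to the layers, continuity requires the same specific discharge q through every layer.
Σ(b_i/K_i) = 4.61/0.000437 + 1.44/187 = 10549 d.
q = Δh / Σ(b_i/K_i) = 1.58 / 10549 = 0.0001498 m/day.
In each layer the seepage velocity is v_i = q/n_i, so the layer transit time is t_i = b_i·n_i / q:
  layer 1 (clay): t_1 = 4.61 × 0.04 / 0.0001498 = 1231 d
  layer 2 (karst limestone): t_2 = 1.44 × 0.05 / 0.0001498 = 480.7 d
Total t = Σ t_i = 1712 days = 4.687 years.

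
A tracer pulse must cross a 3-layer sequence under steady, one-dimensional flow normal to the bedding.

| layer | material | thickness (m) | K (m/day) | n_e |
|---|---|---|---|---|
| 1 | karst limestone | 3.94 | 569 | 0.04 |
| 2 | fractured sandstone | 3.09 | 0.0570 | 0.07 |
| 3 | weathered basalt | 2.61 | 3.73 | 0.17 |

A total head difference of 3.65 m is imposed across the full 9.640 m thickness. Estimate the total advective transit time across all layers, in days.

With flow normal to the layers, continuity requires the same specific discharge q through every layer.
Σ(b_i/K_i) = 3.94/569 + 3.09/0.0570 + 2.61/3.73 = 54.92 d.
q = Δh / Σ(b_i/K_i) = 3.65 / 54.92 = 0.06646 m/day.
In each layer the seepage velocity is v_i = q/n_i, so the layer transit time is t_i = b_i·n_i / q:
  layer 1 (karst limestone): t_1 = 3.94 × 0.04 / 0.06646 = 2.371 d
  layer 2 (fractured sandstone): t_2 = 3.09 × 0.07 / 0.06646 = 3.254 d
  layer 3 (weathered basalt): t_3 = 2.61 × 0.17 / 0.06646 = 6.676 d
Total t = Σ t_i = 12.30 days.

12.3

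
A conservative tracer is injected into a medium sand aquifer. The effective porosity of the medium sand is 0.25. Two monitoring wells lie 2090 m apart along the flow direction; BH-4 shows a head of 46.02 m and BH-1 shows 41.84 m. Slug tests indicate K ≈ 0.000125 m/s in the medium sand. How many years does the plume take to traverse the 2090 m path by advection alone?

66.2

Convert K: 0.000125 m/s × 86400 = 10.80 m/day.
Hydraulic gradient i = (46.02 − 41.84) / 2090 = 4.18 / 2090 = 0.002000.
Darcy flux q = K · i = 10.80 × 0.002000 = 0.02160 m/day.
Seepage velocity v = q / n_e = 0.02160 / 0.25 = 0.08640 m/day.
Travel time t = L / v = 2090 / 0.08640 = 24190 days = 66.23 years.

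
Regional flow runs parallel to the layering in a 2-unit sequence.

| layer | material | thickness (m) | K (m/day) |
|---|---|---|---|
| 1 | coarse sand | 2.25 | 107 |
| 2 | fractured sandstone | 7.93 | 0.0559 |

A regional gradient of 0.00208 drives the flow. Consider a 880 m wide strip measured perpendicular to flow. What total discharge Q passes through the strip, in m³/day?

441

Flow is parallel to layering, so each bed carries its own Darcy discharge and the transmissivities add.
Σ(K_i·b_i) = 107×2.25 + 0.0559×7.93 = 241.2 m²/day.
Hydraulic gradient i = 0.00208.
Q = Σ(K_i·b_i) · W · i = 241.2 × 880 × 0.002080 = 441.5 m³/day.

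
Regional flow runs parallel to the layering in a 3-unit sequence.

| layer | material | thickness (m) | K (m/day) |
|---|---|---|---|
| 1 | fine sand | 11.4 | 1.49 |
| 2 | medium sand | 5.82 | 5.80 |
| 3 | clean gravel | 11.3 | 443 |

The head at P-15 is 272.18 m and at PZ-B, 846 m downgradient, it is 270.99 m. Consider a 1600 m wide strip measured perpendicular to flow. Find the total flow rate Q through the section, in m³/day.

Flow is parallel to layering, so each bed carries its own Darcy discharge and the transmissivities add.
Σ(K_i·b_i) = 1.49×11.4 + 5.80×5.82 + 443×11.3 = 5057 m²/day.
Hydraulic gradient i = (272.18 − 270.99) / 846 = 1.19 / 846 = 0.001407.
Q = Σ(K_i·b_i) · W · i = 5057 × 1600 × 0.001407 = 11380 m³/day.

11400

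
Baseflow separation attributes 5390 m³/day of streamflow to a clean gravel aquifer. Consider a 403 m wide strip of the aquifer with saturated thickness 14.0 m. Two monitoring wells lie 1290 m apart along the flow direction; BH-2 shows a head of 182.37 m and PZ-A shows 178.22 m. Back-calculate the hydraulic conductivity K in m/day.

297

Cross-sectional area A = 403 × 14.0 = 5642 m².
Hydraulic gradient i = (182.37 − 178.22) / 1290 = 4.15 / 1290 = 0.003217.
From Q = K·A·i, K = Q / (A·i) = 5390 / (5642 × 0.003217) = 297.0 m/day.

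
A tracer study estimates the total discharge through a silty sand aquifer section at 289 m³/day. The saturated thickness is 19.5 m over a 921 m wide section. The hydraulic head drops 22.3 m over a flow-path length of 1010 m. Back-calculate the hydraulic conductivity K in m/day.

0.729

Cross-sectional area A = 921 × 19.5 = 17960 m².
Hydraulic gradient i = Δh / L = 22.3 / 1010 = 0.02208.
From Q = K·A·i, K = Q / (A·i) = 289 / (17960 × 0.02208) = 0.7288 m/day.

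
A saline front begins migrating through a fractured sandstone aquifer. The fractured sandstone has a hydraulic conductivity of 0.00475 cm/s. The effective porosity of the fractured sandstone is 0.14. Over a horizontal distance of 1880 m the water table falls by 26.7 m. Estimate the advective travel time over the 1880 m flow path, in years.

12.4

Convert K: 0.00475 cm/s × 864 = 4.104 m/day.
Hydraulic gradient i = Δh / L = 26.7 / 1880 = 0.01420.
Darcy flux q = K · i = 4.104 × 0.01420 = 0.05829 m/day.
Seepage velocity v = q / n_e = 0.05829 / 0.14 = 0.4163 m/day.
Travel time t = L / v = 1880 / 0.4163 = 4516 days = 12.36 years.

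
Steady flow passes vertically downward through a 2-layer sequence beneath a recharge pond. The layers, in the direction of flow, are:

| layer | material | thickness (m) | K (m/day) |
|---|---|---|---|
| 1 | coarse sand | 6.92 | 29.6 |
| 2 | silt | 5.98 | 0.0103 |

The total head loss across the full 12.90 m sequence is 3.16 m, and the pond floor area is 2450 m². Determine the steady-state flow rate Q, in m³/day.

Flow is perpendicular to layering, so the layers act in series and the equivalent K is the thickness-weighted harmonic mean.
Total thickness L = 6.92 + 5.98 = 12.90 m.
Σ(b_i/K_i) = 6.92/29.6 + 5.98/0.0103 = 580.8 d.
K_eq = L / Σ(b_i/K_i) = 12.90 / 580.8 = 0.02221 m/day.
Q = K_eq · A · (Δh/L) = 0.02221 × 2450 × (3.16/12.90) = 13.33 m³/day.

13.3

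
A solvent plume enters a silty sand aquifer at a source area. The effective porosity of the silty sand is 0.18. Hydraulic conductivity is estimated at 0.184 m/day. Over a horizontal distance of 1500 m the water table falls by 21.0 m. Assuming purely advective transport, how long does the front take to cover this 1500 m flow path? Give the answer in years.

287

Hydraulic gradient i = Δh / L = 21.0 / 1500 = 0.01400.
Darcy flux q = K · i = 0.1840 × 0.01400 = 0.002576 m/day.
Seepage velocity v = q / n_e = 0.002576 / 0.18 = 0.01431 m/day.
Travel time t = L / v = 1500 / 0.01431 = 1.048e+05 days = 287.0 years.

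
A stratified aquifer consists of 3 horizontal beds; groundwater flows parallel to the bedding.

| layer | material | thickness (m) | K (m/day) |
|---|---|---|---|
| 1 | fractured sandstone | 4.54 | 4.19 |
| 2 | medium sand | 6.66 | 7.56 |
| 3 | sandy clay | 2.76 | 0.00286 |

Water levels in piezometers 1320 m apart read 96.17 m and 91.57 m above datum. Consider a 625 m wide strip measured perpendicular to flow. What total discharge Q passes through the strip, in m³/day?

Flow is parallel to layering, so each bed carries its own Darcy discharge and the transmissivities add.
Σ(K_i·b_i) = 4.19×4.54 + 7.56×6.66 + 0.00286×2.76 = 69.38 m²/day.
Hydraulic gradient i = (96.17 − 91.57) / 1320 = 4.6 / 1320 = 0.003485.
Q = Σ(K_i·b_i) · W · i = 69.38 × 625 × 0.003485 = 151.1 m³/day.

151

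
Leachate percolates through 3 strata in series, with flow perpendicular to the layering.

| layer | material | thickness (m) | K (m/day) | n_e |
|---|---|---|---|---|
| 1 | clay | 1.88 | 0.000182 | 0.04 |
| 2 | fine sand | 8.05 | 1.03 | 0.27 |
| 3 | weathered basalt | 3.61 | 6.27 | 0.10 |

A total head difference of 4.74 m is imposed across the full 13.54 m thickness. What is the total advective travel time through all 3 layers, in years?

With flow normal to the layers, continuity requires the same specific discharge q through every layer.
Σ(b_i/K_i) = 1.88/0.000182 + 8.05/1.03 + 3.61/6.27 = 10338 d.
q = Δh / Σ(b_i/K_i) = 4.74 / 10338 = 0.0004585 m/day.
In each layer the seepage velocity is v_i = q/n_i, so the layer transit time is t_i = b_i·n_i / q:
  layer 1 (clay): t_1 = 1.88 × 0.04 / 0.0004585 = 164.0 d
  layer 2 (fine sand): t_2 = 8.05 × 0.27 / 0.0004585 = 4740 d
  layer 3 (weathered basalt): t_3 = 3.61 × 0.10 / 0.0004585 = 787.4 d
Total t = Σ t_i = 5692 days = 15.58 years.

15.6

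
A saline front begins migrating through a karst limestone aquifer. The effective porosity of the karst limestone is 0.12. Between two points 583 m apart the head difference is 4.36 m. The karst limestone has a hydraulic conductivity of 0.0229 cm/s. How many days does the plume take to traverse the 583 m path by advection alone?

473

Convert K: 0.0229 cm/s × 864 = 19.79 m/day.
Hydraulic gradient i = Δh / L = 4.36 / 583 = 0.007479.
Darcy flux q = K · i = 19.79 × 0.007479 = 0.1480 m/day.
Seepage velocity v = q / n_e = 0.1480 / 0.12 = 1.233 m/day.
Travel time t = L / v = 583 / 1.233 = 472.8 days.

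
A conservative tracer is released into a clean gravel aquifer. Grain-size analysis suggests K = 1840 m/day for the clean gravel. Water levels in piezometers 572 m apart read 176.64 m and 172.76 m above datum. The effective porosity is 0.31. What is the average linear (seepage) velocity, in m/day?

Hydraulic gradient i = (176.64 − 172.76) / 572 = 3.88 / 572 = 0.006783.
Darcy flux q = K · i = 1840 × 0.006783 = 12.48 m/day.
Seepage velocity v = q / n_e = 12.48 / 0.31 = 40.26 m/day.

40.3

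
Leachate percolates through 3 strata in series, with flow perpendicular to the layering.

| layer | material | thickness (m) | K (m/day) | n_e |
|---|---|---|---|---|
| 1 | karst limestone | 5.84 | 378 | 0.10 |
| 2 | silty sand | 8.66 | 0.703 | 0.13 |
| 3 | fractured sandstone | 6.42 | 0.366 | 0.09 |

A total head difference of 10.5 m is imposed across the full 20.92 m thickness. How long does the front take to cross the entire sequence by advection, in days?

With flow normal to the layers, continuity requires the same specific discharge q through every layer.
Σ(b_i/K_i) = 5.84/378 + 8.66/0.703 + 6.42/0.366 = 29.88 d.
q = Δh / Σ(b_i/K_i) = 10.5 / 29.88 = 0.3515 m/day.
In each layer the seepage velocity is v_i = q/n_i, so the layer transit time is t_i = b_i·n_i / q:
  layer 1 (karst limestone): t_1 = 5.84 × 0.10 / 0.3515 = 1.662 d
  layer 2 (silty sand): t_2 = 8.66 × 0.13 / 0.3515 = 3.203 d
  layer 3 (fractured sandstone): t_3 = 6.42 × 0.09 / 0.3515 = 1.644 d
Total t = Σ t_i = 6.509 days.

6.51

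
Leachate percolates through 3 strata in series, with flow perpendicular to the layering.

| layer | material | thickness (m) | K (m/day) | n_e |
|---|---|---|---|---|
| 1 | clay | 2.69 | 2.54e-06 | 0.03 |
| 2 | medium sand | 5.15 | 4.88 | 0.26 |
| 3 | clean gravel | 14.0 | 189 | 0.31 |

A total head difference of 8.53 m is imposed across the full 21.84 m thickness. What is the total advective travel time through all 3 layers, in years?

1960

With flow normal to the layers, continuity requires the same specific discharge q through every layer.
Σ(b_i/K_i) = 2.69/2.54e-06 + 5.15/4.88 + 14.0/189 = 1.059e+06 d.
q = Δh / Σ(b_i/K_i) = 8.53 / 1.059e+06 = 8.054e-06 m/day.
In each layer the seepage velocity is v_i = q/n_i, so the layer transit time is t_i = b_i·n_i / q:
  layer 1 (clay): t_1 = 2.69 × 0.03 / 8.054e-06 = 10019 d
  layer 2 (medium sand): t_2 = 5.15 × 0.26 / 8.054e-06 = 1.662e+05 d
  layer 3 (clean gravel): t_3 = 14.0 × 0.31 / 8.054e-06 = 5.388e+05 d
Total t = Σ t_i = 7.151e+05 days = 1958 years.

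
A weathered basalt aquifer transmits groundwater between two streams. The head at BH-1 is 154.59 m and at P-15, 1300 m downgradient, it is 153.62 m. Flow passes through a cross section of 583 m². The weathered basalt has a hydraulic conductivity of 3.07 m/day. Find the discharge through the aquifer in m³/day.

1.34

Hydraulic gradient i = (154.59 − 153.62) / 1300 = 0.97 / 1300 = 0.0007462.
Darcy's law: Q = K · A · i = 3.070 × 583.0 × 0.0007462 = 1.335 m³/day.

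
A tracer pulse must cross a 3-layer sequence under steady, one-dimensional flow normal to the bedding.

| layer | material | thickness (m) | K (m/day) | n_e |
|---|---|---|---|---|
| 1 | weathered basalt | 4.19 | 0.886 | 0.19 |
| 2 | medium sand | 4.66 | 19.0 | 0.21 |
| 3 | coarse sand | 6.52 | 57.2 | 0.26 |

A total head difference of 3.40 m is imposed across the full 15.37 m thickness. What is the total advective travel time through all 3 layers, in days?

5.19

With flow normal to the layers, continuity requires the same specific discharge q through every layer.
Σ(b_i/K_i) = 4.19/0.886 + 4.66/19.0 + 6.52/57.2 = 5.088 d.
q = Δh / Σ(b_i/K_i) = 3.40 / 5.088 = 0.6682 m/day.
In each layer the seepage velocity is v_i = q/n_i, so the layer transit time is t_i = b_i·n_i / q:
  layer 1 (weathered basalt): t_1 = 4.19 × 0.19 / 0.6682 = 1.191 d
  layer 2 (medium sand): t_2 = 4.66 × 0.21 / 0.6682 = 1.465 d
  layer 3 (coarse sand): t_3 = 6.52 × 0.26 / 0.6682 = 2.537 d
Total t = Σ t_i = 5.193 days.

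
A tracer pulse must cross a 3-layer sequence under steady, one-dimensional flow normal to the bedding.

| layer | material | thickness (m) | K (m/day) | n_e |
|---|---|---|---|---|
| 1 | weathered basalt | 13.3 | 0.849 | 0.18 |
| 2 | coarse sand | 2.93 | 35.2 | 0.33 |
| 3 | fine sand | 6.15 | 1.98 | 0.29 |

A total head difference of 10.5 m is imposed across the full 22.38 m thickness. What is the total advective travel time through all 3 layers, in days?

9.24

With flow normal to the layers, continuity requires the same specific discharge q through every layer.
Σ(b_i/K_i) = 13.3/0.849 + 2.93/35.2 + 6.15/1.98 = 18.85 d.
q = Δh / Σ(b_i/K_i) = 10.5 / 18.85 = 0.5569 m/day.
In each layer the seepage velocity is v_i = q/n_i, so the layer transit time is t_i = b_i·n_i / q:
  layer 1 (weathered basalt): t_1 = 13.3 × 0.18 / 0.5569 = 4.299 d
  layer 2 (coarse sand): t_2 = 2.93 × 0.33 / 0.5569 = 1.736 d
  layer 3 (fine sand): t_3 = 6.15 × 0.29 / 0.5569 = 3.203 d
Total t = Σ t_i = 9.238 days.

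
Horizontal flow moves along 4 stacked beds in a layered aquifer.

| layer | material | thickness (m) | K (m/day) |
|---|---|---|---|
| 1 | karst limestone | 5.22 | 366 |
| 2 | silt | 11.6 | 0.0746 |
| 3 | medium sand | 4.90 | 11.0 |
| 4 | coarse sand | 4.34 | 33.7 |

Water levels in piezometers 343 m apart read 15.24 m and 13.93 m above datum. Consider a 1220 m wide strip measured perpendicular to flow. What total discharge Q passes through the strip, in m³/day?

9840

Flow is parallel to layering, so each bed carries its own Darcy discharge and the transmissivities add.
Σ(K_i·b_i) = 366×5.22 + 0.0746×11.6 + 11.0×4.90 + 33.7×4.34 = 2112 m²/day.
Hydraulic gradient i = (15.24 − 13.93) / 343 = 1.31 / 343 = 0.003819.
Q = Σ(K_i·b_i) · W · i = 2112 × 1220 × 0.003819 = 9839 m³/day.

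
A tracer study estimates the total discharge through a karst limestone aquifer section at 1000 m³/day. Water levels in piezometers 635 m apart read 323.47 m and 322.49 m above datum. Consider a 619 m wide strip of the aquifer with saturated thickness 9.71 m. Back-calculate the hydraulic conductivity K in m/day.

108

Cross-sectional area A = 619 × 9.71 = 6010 m².
Hydraulic gradient i = (323.47 − 322.49) / 635 = 0.98 / 635 = 0.001543.
From Q = K·A·i, K = Q / (A·i) = 1000 / (6010 × 0.001543) = 107.8 m/day.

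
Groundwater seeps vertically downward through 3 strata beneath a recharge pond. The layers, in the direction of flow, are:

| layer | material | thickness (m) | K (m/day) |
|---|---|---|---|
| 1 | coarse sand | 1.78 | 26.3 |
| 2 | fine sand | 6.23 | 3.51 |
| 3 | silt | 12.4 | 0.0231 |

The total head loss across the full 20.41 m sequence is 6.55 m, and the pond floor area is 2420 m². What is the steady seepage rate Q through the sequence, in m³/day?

29.4

Flow is perpendicular to layering, so the layers act in series and the equivalent K is the thickness-weighted harmonic mean.
Total thickness L = 1.78 + 6.23 + 12.4 = 20.41 m.
Σ(b_i/K_i) = 1.78/26.3 + 6.23/3.51 + 12.4/0.0231 = 538.6 d.
K_eq = L / Σ(b_i/K_i) = 20.41 / 538.6 = 0.03789 m/day.
Q = K_eq · A · (Δh/L) = 0.03789 × 2420 × (6.55/20.41) = 29.43 m³/day.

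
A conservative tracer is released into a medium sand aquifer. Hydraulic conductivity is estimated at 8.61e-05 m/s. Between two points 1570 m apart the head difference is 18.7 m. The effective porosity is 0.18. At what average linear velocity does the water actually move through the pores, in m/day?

Convert K: 8.61e-05 m/s × 86400 = 7.439 m/day.
Hydraulic gradient i = Δh / L = 18.7 / 1570 = 0.01191.
Darcy flux q = K · i = 7.439 × 0.01191 = 0.08861 m/day.
Seepage velocity v = q / n_e = 0.08861 / 0.18 = 0.4923 m/day.

0.492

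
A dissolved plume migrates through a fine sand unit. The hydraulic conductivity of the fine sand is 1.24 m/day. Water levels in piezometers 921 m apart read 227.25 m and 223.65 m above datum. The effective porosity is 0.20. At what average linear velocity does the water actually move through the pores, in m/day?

Hydraulic gradient i = (227.25 − 223.65) / 921 = 3.6 / 921 = 0.003909.
Darcy flux q = K · i = 1.240 × 0.003909 = 0.004847 m/day.
Seepage velocity v = q / n_e = 0.004847 / 0.20 = 0.02423 m/day.

0.0242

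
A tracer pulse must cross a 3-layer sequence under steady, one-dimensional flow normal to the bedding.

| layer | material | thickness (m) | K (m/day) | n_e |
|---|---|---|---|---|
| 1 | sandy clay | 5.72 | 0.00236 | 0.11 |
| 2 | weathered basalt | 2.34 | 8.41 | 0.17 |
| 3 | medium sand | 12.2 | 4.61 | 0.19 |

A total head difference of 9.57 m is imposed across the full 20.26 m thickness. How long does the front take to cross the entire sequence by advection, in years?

2.32

With flow normal to the layers, continuity requires the same specific discharge q through every layer.
Σ(b_i/K_i) = 5.72/0.00236 + 2.34/8.41 + 12.2/4.61 = 2427 d.
q = Δh / Σ(b_i/K_i) = 9.57 / 2427 = 0.003944 m/day.
In each layer the seepage velocity is v_i = q/n_i, so the layer transit time is t_i = b_i·n_i / q:
  layer 1 (sandy clay): t_1 = 5.72 × 0.11 / 0.003944 = 159.5 d
  layer 2 (weathered basalt): t_2 = 2.34 × 0.17 / 0.003944 = 100.9 d
  layer 3 (medium sand): t_3 = 12.2 × 0.19 / 0.003944 = 587.8 d
Total t = Σ t_i = 848.2 days = 2.322 years.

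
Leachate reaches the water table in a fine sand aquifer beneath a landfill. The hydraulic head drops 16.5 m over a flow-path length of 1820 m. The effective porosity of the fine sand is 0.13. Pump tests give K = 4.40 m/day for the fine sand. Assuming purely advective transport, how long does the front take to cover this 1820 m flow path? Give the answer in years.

16.2

Hydraulic gradient i = Δh / L = 16.5 / 1820 = 0.009066.
Darcy flux q = K · i = 4.400 × 0.009066 = 0.03989 m/day.
Seepage velocity v = q / n_e = 0.03989 / 0.13 = 0.3068 m/day.
Travel time t = L / v = 1820 / 0.3068 = 5931 days = 16.24 years.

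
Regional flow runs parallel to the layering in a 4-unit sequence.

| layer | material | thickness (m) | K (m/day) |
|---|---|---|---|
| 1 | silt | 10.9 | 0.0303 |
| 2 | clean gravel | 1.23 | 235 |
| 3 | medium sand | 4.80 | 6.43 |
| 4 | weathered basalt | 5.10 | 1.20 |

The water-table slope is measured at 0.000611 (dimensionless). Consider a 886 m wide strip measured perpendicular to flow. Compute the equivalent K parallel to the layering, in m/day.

14.8

Flow is parallel to layering, so each bed carries its own Darcy discharge and the transmissivities add.
Σ(K_i·b_i) = 0.0303×10.9 + 235×1.23 + 6.43×4.80 + 1.20×5.10 = 326.4 m²/day.
Total thickness b = 22.03 m, so K_eq = Σ(K_i·b_i)/b = 14.81 m/day.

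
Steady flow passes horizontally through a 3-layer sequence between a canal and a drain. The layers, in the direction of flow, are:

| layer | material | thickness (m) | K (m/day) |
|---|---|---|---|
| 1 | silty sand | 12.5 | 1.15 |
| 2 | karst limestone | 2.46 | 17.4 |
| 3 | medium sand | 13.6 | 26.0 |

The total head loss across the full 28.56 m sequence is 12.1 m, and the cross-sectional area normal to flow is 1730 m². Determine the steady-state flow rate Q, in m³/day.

Flow is perpendicular to layering, so the layers act in series and the equivalent K is the thickness-weighted harmonic mean.
Total thickness L = 12.5 + 2.46 + 13.6 = 28.56 m.
Σ(b_i/K_i) = 12.5/1.15 + 2.46/17.4 + 13.6/26.0 = 11.53 d.
K_eq = L / Σ(b_i/K_i) = 28.56 / 11.53 = 2.476 m/day.
Q = K_eq · A · (Δh/L) = 2.476 × 1730 × (12.1/28.56) = 1815 m³/day.

1810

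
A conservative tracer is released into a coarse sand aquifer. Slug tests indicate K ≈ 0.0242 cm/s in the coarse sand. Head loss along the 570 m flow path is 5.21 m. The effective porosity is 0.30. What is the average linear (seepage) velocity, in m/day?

0.637

Convert K: 0.0242 cm/s × 864 = 20.91 m/day.
Hydraulic gradient i = Δh / L = 5.21 / 570 = 0.009140.
Darcy flux q = K · i = 20.91 × 0.009140 = 0.1911 m/day.
Seepage velocity v = q / n_e = 0.1911 / 0.30 = 0.6370 m/day.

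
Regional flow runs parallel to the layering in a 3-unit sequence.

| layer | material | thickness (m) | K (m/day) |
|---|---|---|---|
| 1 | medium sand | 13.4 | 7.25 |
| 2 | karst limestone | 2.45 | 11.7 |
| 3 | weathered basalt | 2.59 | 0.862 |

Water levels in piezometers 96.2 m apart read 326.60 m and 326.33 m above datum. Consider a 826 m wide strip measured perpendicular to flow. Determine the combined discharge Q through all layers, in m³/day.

297

Flow is parallel to layering, so each bed carries its own Darcy discharge and the transmissivities add.
Σ(K_i·b_i) = 7.25×13.4 + 11.7×2.45 + 0.862×2.59 = 128.0 m²/day.
Hydraulic gradient i = (326.60 − 326.33) / 96.2 = 0.27 / 96.2 = 0.002807.
Q = Σ(K_i·b_i) · W · i = 128.0 × 826 × 0.002807 = 296.9 m³/day.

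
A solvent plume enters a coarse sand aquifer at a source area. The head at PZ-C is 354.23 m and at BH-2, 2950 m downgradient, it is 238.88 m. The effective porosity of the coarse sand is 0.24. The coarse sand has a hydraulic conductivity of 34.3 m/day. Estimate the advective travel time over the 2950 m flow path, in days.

528

Hydraulic gradient i = (354.23 − 238.88) / 2950 = 115.35 / 2950 = 0.03910.
Darcy flux q = K · i = 34.30 × 0.03910 = 1.341 m/day.
Seepage velocity v = q / n_e = 1.341 / 0.24 = 5.588 m/day.
Travel time t = L / v = 2950 / 5.588 = 527.9 days.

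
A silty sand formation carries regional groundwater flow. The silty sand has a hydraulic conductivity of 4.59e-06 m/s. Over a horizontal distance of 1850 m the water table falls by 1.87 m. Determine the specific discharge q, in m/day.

0.000401

Convert K: 4.59e-06 m/s × 86400 = 0.3966 m/day.
Hydraulic gradient i = Δh / L = 1.87 / 1850 = 0.001011.
Specific discharge q = K · i = 0.3966 × 0.001011 = 0.0004009 m/day.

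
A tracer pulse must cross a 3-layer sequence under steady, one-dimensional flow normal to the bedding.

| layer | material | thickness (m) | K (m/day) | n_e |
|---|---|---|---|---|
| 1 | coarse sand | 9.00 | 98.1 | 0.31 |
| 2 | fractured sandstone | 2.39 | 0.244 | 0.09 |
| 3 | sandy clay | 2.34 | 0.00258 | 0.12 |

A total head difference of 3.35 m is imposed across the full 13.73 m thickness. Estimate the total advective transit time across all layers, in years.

With flow normal to the layers, continuity requires the same specific discharge q through every layer.
Σ(b_i/K_i) = 9.00/98.1 + 2.39/0.244 + 2.34/0.00258 = 916.9 d.
q = Δh / Σ(b_i/K_i) = 3.35 / 916.9 = 0.003654 m/day.
In each layer the seepage velocity is v_i = q/n_i, so the layer transit time is t_i = b_i·n_i / q:
  layer 1 (coarse sand): t_1 = 9.00 × 0.31 / 0.003654 = 763.6 d
  layer 2 (fractured sandstone): t_2 = 2.39 × 0.09 / 0.003654 = 58.87 d
  layer 3 (sandy clay): t_3 = 2.34 × 0.12 / 0.003654 = 76.85 d
Total t = Σ t_i = 899.3 days = 2.462 years.

2.46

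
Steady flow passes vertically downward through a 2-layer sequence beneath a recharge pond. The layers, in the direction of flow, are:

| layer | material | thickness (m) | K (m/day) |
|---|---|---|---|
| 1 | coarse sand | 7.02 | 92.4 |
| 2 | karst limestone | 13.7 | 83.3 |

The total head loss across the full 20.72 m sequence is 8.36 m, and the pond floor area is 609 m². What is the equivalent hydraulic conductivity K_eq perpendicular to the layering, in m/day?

86.2

Flow is perpendicular to layering, so the layers act in series and the equivalent K is the thickness-weighted harmonic mean.
Total thickness L = 7.02 + 13.7 = 20.72 m.
Σ(b_i/K_i) = 7.02/92.4 + 13.7/83.3 = 0.2404 d.
K_eq = L / Σ(b_i/K_i) = 20.72 / 0.2404 = 86.18 m/day.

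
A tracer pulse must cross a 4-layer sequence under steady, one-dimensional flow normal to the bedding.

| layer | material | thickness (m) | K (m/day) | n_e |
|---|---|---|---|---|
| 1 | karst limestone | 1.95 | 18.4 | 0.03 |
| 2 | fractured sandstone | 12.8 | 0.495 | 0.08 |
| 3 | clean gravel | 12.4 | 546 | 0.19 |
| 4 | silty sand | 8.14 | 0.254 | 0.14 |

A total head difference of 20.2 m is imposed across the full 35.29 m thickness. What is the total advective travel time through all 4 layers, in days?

With flow normal to the layers, continuity requires the same specific discharge q through every layer.
Σ(b_i/K_i) = 1.95/18.4 + 12.8/0.495 + 12.4/546 + 8.14/0.254 = 58.03 d.
q = Δh / Σ(b_i/K_i) = 20.2 / 58.03 = 0.3481 m/day.
In each layer the seepage velocity is v_i = q/n_i, so the layer transit time is t_i = b_i·n_i / q:
  layer 1 (karst limestone): t_1 = 1.95 × 0.03 / 0.3481 = 0.1681 d
  layer 2 (fractured sandstone): t_2 = 12.8 × 0.08 / 0.3481 = 2.942 d
  layer 3 (clean gravel): t_3 = 12.4 × 0.19 / 0.3481 = 6.769 d
  layer 4 (silty sand): t_4 = 8.14 × 0.14 / 0.3481 = 3.274 d
Total t = Σ t_i = 13.15 days.

13.2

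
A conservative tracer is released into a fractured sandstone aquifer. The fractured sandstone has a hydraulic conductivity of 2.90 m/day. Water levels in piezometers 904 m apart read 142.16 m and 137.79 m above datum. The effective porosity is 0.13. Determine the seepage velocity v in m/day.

0.108

Hydraulic gradient i = (142.16 − 137.79) / 904 = 4.37 / 904 = 0.004834.
Darcy flux q = K · i = 2.900 × 0.004834 = 0.01402 m/day.
Seepage velocity v = q / n_e = 0.01402 / 0.13 = 0.1078 m/day.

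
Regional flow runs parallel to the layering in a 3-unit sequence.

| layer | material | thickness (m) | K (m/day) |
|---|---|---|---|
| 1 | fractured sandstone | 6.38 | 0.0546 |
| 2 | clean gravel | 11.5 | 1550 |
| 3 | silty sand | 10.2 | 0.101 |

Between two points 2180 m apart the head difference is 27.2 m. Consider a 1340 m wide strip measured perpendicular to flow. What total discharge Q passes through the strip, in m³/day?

298000

Flow is parallel to layering, so each bed carries its own Darcy discharge and the transmissivities add.
Σ(K_i·b_i) = 0.0546×6.38 + 1550×11.5 + 0.101×10.2 = 17826 m²/day.
Hydraulic gradient i = Δh / L = 27.2 / 2180 = 0.01248.
Q = Σ(K_i·b_i) · W · i = 17826 × 1340 × 0.01248 = 2.980e+05 m³/day.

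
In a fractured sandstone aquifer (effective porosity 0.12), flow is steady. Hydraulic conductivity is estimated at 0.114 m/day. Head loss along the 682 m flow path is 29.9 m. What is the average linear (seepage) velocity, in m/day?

0.0416

Hydraulic gradient i = Δh / L = 29.9 / 682 = 0.04384.
Darcy flux q = K · i = 0.1140 × 0.04384 = 0.004998 m/day.
Seepage velocity v = q / n_e = 0.004998 / 0.12 = 0.04165 m/day.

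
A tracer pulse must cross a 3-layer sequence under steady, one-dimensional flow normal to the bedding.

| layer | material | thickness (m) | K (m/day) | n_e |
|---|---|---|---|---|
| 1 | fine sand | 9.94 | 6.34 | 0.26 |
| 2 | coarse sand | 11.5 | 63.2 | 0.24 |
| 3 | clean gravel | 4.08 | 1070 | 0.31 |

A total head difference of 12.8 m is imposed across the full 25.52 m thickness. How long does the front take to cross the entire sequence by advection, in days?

With flow normal to the layers, continuity requires the same specific discharge q through every layer.
Σ(b_i/K_i) = 9.94/6.34 + 11.5/63.2 + 4.08/1070 = 1.754 d.
q = Δh / Σ(b_i/K_i) = 12.8 / 1.754 = 7.299 m/day.
In each layer the seepage velocity is v_i = q/n_i, so the layer transit time is t_i = b_i·n_i / q:
  layer 1 (fine sand): t_1 = 9.94 × 0.26 / 7.299 = 0.3541 d
  layer 2 (coarse sand): t_2 = 11.5 × 0.24 / 7.299 = 0.3781 d
  layer 3 (clean gravel): t_3 = 4.08 × 0.31 / 7.299 = 0.1733 d
Total t = Σ t_i = 0.9055 days.

0.905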